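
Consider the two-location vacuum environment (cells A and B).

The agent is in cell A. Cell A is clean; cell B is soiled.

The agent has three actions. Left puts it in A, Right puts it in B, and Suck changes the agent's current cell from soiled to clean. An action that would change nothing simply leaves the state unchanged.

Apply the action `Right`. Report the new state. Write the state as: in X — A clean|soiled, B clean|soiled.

in B — A clean, B soiled

start: in A — A clean, B soiled
[1] after Right: in B — A clean, B soiled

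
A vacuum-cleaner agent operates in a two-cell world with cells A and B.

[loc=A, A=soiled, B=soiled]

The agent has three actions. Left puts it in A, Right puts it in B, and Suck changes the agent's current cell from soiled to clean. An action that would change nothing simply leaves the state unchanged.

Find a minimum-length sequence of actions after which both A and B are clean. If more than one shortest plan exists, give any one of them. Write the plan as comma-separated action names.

Suck, Right, Suck

Suck (#1): loc=A A=clean B=soiled
Right (#2): loc=B A=clean B=soiled
Suck (#3): loc=B A=clean B=clean
min 3: Suck A + move + Suck B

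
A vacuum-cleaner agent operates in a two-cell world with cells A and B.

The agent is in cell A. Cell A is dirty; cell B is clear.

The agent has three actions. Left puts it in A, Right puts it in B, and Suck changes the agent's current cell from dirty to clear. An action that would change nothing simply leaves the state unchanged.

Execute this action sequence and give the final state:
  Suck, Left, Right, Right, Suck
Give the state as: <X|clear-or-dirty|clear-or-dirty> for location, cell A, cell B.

1. Suck → <A|clear|clear>
2. Left → <A|clear|clear>
3. Right → <B|clear|clear>
4. Right → <B|clear|clear>
5. Suck → <B|clear|clear>

<B|clear|clear>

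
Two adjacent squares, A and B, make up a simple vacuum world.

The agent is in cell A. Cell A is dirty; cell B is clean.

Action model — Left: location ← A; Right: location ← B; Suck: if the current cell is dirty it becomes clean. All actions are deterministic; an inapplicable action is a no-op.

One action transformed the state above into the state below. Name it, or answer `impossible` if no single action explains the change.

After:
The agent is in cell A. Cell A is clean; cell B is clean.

Suck

try  Left: <A|dirty|clean>
try Right: <B|dirty|clean>
try  Suck: <A|clean|clean>  ← match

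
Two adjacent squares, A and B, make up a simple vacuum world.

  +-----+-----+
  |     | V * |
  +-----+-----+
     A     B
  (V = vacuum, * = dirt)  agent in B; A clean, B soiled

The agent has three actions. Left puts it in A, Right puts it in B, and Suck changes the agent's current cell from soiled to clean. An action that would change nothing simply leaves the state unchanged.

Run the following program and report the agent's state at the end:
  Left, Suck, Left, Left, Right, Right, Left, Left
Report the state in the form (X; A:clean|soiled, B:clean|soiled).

Left (#1): (A; A:clean, B:soiled)
Suck (#2): (A; A:clean, B:soiled)
Left (#3): (A; A:clean, B:soiled)
Left (#4): (A; A:clean, B:soiled)
Right (#5): (B; A:clean, B:soiled)
Right (#6): (B; A:clean, B:soiled)
Left (#7): (A; A:clean, B:soiled)
Left (#8): (A; A:clean, B:soiled)

(A; A:clean, B:soiled)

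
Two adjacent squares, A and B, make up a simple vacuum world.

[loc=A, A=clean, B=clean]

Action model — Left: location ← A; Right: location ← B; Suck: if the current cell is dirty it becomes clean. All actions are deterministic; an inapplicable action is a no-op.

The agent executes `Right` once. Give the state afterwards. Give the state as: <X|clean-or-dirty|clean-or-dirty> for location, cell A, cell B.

start: <A|clean|clean>
t=1 Right ⇒ <B|clean|clean>

<B|clean|clean>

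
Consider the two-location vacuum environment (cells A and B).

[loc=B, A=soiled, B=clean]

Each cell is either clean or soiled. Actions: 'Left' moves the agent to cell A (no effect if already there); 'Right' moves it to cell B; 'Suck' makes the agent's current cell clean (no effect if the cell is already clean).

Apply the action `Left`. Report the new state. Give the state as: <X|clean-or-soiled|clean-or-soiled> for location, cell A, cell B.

<A|soiled|clean>

start: <B|soiled|clean>
1) do Left; now <A|soiled|clean>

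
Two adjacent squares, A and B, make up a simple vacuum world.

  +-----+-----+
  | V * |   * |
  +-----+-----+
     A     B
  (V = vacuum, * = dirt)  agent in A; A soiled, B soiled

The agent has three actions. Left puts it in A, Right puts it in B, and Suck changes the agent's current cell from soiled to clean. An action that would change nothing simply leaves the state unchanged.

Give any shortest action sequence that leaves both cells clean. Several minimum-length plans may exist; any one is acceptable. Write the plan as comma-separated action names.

1) do Suck; now (A; A:clean, B:soiled)
2) do Right; now (B; A:clean, B:soiled)
3) do Suck; now (B; A:clean, B:clean)
min 3: Suck A + move + Suck B

Suck, Right, Suck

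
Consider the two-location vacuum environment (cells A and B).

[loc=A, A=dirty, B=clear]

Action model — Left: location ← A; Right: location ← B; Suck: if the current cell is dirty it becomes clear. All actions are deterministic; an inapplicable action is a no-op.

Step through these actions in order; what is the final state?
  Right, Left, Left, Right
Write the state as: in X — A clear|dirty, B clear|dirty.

[1] after Right: in B — A dirty, B clear
[2] after Left: in A — A dirty, B clear
[3] after Left: in A — A dirty, B clear
[4] after Right: in B — A dirty, B clear

in B — A dirty, B clear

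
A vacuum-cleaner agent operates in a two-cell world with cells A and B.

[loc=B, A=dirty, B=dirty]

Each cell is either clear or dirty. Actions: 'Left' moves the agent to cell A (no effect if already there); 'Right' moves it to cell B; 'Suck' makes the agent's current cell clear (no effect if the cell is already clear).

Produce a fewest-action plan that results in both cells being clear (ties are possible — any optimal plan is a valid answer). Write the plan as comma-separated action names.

1. Suck → <B|dirty|clear>
2. Left → <A|dirty|clear>
3. Suck → <A|clear|clear>
min 3: Suck B + move + Suck A

Suck, Left, Suck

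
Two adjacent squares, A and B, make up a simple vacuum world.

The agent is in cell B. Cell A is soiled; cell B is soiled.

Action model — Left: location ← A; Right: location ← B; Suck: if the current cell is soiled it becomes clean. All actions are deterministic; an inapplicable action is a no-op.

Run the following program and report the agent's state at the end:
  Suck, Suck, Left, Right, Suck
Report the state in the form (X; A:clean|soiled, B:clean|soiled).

t=1 Suck ⇒ (B; A:soiled, B:clean)
t=2 Suck ⇒ (B; A:soiled, B:clean)
t=3 Left ⇒ (A; A:soiled, B:clean)
t=4 Right ⇒ (B; A:soiled, B:clean)
t=5 Suck ⇒ (B; A:soiled, B:clean)

(B; A:soiled, B:clean)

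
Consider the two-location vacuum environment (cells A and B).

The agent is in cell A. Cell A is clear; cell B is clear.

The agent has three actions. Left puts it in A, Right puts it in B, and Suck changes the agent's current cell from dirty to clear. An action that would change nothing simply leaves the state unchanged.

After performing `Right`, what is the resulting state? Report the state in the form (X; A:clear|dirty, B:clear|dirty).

(B; A:clear, B:clear)

start: (A; A:clear, B:clear)
step 1/1 (Right): (B; A:clear, B:clear)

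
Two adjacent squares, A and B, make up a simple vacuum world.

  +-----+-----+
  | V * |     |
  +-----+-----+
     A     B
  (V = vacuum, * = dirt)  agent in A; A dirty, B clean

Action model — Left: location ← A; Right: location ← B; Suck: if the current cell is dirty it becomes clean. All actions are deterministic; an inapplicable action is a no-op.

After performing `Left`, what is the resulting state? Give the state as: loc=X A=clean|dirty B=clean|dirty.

start: loc=A A=dirty B=clean
step 1/1 (Left): loc=A A=dirty B=clean

loc=A A=dirty B=clean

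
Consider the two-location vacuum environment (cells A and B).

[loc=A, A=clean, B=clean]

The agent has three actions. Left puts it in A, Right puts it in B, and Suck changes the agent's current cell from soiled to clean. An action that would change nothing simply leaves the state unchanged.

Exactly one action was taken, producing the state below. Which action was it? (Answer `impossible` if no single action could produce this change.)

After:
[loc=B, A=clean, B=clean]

try  Left: in A — A clean, B clean
try Right: in B — A clean, B clean  ← match
try  Suck: in A — A clean, B clean

Right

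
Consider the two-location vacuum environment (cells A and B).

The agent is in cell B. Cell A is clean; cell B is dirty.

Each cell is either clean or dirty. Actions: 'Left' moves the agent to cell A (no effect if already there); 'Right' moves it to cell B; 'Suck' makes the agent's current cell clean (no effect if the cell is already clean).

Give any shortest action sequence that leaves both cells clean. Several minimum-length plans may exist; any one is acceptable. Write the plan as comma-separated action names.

Suck

[1] after Suck: in B — A clean, B clean
min 1: B is dirty, one Suck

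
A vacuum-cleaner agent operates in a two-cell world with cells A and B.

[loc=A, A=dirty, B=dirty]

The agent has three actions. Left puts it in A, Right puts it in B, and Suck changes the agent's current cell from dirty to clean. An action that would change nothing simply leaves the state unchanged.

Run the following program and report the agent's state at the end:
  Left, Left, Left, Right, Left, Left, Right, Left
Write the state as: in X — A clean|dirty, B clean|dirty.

in A — A dirty, B dirty

[1] after Left: in A — A dirty, B dirty
[2] after Left: in A — A dirty, B dirty
[3] after Left: in A — A dirty, B dirty
[4] after Right: in B — A dirty, B dirty
[5] after Left: in A — A dirty, B dirty
[6] after Left: in A — A dirty, B dirty
[7] after Right: in B — A dirty, B dirty
[8] after Left: in A — A dirty, B dirty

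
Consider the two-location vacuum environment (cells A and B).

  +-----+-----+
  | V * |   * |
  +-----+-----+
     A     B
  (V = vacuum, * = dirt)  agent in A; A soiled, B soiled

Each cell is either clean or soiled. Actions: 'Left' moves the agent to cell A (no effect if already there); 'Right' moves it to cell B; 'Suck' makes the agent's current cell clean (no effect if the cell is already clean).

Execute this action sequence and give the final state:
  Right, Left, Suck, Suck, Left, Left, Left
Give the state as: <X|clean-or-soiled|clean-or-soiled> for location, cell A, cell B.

step 1/7 (Right): <B|soiled|soiled>
step 2/7 (Left): <A|soiled|soiled>
step 3/7 (Suck): <A|clean|soiled>
step 4/7 (Suck): <A|clean|soiled>
step 5/7 (Left): <A|clean|soiled>
step 6/7 (Left): <A|clean|soiled>
step 7/7 (Left): <A|clean|soiled>

<A|clean|soiled>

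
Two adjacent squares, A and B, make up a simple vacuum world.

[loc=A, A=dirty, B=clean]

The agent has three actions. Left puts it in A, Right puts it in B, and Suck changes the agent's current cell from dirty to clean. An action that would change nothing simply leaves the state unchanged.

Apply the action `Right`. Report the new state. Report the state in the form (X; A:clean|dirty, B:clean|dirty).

(B; A:dirty, B:clean)

start: (A; A:dirty, B:clean)
1. Right → (B; A:dirty, B:clean)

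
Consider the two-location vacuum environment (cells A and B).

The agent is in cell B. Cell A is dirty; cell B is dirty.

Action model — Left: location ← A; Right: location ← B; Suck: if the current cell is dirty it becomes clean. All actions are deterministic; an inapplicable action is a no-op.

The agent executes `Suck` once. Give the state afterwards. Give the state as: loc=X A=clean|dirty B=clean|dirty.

start: loc=B A=dirty B=dirty
t=1 Suck ⇒ loc=B A=dirty B=clean

loc=B A=dirty B=clean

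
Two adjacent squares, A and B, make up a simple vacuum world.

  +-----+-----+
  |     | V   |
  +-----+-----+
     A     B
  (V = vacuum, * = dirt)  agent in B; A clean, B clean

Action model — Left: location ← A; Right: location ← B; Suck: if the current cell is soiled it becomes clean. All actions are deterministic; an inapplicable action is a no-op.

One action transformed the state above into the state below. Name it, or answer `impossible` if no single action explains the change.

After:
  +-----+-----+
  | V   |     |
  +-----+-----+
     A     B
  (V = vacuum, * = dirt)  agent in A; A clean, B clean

Left

try  Left: in A — A clean, B clean  ← match
try Right: in B — A clean, B clean
try  Suck: in B — A clean, B clean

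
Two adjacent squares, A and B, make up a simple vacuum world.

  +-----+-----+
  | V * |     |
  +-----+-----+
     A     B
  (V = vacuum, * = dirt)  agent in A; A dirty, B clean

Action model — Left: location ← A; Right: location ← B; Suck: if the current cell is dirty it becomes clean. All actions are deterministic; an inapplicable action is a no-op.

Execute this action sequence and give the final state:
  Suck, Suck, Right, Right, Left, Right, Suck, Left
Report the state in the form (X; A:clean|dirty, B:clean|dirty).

(A; A:clean, B:clean)

Suck (#1): (A; A:clean, B:clean)
Suck (#2): (A; A:clean, B:clean)
Right (#3): (B; A:clean, B:clean)
Right (#4): (B; A:clean, B:clean)
Left (#5): (A; A:clean, B:clean)
Right (#6): (B; A:clean, B:clean)
Suck (#7): (B; A:clean, B:clean)
Left (#8): (A; A:clean, B:clean)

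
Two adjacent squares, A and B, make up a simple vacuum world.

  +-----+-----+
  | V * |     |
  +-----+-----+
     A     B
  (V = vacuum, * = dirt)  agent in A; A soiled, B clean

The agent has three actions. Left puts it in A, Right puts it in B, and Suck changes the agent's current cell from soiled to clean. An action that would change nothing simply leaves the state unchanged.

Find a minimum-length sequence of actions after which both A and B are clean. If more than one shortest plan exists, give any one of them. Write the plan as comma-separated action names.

[1] after Suck: <A|clean|clean>
min 1: A is soiled, one Suck

Suck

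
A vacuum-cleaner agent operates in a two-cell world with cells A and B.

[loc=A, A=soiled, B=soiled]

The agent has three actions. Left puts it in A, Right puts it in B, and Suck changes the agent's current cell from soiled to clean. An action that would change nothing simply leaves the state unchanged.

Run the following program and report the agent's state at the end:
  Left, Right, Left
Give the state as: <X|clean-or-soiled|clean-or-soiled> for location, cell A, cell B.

<A|soiled|soiled>

step 1/3 (Left): <A|soiled|soiled>
step 2/3 (Right): <B|soiled|soiled>
step 3/3 (Left): <A|soiled|soiled>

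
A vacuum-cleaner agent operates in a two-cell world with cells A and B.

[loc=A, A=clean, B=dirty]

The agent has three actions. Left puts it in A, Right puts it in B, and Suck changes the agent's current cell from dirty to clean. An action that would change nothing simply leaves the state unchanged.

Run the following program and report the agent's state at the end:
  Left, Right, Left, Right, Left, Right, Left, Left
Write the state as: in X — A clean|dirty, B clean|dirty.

in A — A clean, B dirty

step 1/8 (Left): in A — A clean, B dirty
step 2/8 (Right): in B — A clean, B dirty
step 3/8 (Left): in A — A clean, B dirty
step 4/8 (Right): in B — A clean, B dirty
step 5/8 (Left): in A — A clean, B dirty
step 6/8 (Right): in B — A clean, B dirty
step 7/8 (Left): in A — A clean, B dirty
step 8/8 (Left): in A — A clean, B dirty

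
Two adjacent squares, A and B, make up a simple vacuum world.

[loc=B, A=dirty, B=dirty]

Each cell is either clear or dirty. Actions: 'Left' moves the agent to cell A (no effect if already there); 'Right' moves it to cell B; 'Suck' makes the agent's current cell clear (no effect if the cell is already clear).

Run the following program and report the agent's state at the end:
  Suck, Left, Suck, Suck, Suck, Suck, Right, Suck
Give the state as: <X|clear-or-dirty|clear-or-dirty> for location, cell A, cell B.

1) do Suck; now <B|dirty|clear>
2) do Left; now <A|dirty|clear>
3) do Suck; now <A|clear|clear>
4) do Suck; now <A|clear|clear>
5) do Suck; now <A|clear|clear>
6) do Suck; now <A|clear|clear>
7) do Right; now <B|clear|clear>
8) do Suck; now <B|clear|clear>

<B|clear|clear>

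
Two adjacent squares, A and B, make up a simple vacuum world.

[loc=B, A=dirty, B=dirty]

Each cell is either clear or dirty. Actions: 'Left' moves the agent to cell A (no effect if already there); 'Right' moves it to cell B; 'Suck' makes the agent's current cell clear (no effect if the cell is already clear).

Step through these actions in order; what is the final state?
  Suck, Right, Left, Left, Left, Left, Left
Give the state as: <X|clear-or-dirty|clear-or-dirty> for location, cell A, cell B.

t=1 Suck ⇒ <B|dirty|clear>
t=2 Right ⇒ <B|dirty|clear>
t=3 Left ⇒ <A|dirty|clear>
t=4 Left ⇒ <A|dirty|clear>
t=5 Left ⇒ <A|dirty|clear>
t=6 Left ⇒ <A|dirty|clear>
t=7 Left ⇒ <A|dirty|clear>

<A|dirty|clear>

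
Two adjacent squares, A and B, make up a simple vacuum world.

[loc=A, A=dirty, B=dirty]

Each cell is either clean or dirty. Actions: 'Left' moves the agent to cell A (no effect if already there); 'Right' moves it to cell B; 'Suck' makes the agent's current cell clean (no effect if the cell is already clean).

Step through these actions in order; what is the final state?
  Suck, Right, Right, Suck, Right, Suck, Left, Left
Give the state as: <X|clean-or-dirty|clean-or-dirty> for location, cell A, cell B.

<A|clean|clean>

step 1/8 (Suck): <A|clean|dirty>
step 2/8 (Right): <B|clean|dirty>
step 3/8 (Right): <B|clean|dirty>
step 4/8 (Suck): <B|clean|clean>
step 5/8 (Right): <B|clean|clean>
step 6/8 (Suck): <B|clean|clean>
step 7/8 (Left): <A|clean|clean>
step 8/8 (Left): <A|clean|clean>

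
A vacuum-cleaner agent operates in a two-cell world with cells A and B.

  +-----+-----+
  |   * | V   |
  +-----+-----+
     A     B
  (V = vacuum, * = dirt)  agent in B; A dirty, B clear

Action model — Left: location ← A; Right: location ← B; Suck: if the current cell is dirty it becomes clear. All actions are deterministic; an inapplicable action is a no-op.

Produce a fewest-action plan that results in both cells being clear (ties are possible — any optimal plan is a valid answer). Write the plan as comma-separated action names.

t=1 Left ⇒ loc=A A=dirty B=clear
t=2 Suck ⇒ loc=A A=clear B=clear
min 2: go A then Suck

Left, Suck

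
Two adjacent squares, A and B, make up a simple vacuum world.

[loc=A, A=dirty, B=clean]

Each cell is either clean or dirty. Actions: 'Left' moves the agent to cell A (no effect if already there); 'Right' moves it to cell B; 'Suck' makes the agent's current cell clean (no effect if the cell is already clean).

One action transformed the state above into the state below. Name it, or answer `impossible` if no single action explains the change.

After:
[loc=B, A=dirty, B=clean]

try  Left: loc=A A=dirty B=clean
try Right: loc=B A=dirty B=clean  ← match
try  Suck: loc=A A=clean B=clean

Right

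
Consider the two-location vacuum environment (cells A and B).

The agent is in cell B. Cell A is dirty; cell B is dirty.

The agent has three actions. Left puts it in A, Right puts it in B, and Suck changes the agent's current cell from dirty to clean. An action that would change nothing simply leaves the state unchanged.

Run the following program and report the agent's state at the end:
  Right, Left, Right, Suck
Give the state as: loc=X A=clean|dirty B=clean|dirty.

[1] after Right: loc=B A=dirty B=dirty
[2] after Left: loc=A A=dirty B=dirty
[3] after Right: loc=B A=dirty B=dirty
[4] after Suck: loc=B A=dirty B=clean

loc=B A=dirty B=clean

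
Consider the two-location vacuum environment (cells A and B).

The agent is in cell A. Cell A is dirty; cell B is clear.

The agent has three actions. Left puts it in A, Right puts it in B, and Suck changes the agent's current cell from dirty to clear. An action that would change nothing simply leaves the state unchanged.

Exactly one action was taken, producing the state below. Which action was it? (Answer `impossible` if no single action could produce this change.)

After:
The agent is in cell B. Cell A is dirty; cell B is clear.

try  Left: (A; A:dirty, B:clear)
try Right: (B; A:dirty, B:clear)  ← match
try  Suck: (A; A:clear, B:clear)

Right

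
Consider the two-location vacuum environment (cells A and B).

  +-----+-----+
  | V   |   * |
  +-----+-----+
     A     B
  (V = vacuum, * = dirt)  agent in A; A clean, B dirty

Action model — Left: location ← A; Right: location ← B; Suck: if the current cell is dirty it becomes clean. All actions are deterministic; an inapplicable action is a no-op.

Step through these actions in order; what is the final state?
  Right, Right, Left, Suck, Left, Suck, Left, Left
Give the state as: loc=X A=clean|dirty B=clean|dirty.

loc=A A=clean B=dirty

[1] after Right: loc=B A=clean B=dirty
[2] after Right: loc=B A=clean B=dirty
[3] after Left: loc=A A=clean B=dirty
[4] after Suck: loc=A A=clean B=dirty
[5] after Left: loc=A A=clean B=dirty
[6] after Suck: loc=A A=clean B=dirty
[7] after Left: loc=A A=clean B=dirty
[8] after Left: loc=A A=clean B=dirty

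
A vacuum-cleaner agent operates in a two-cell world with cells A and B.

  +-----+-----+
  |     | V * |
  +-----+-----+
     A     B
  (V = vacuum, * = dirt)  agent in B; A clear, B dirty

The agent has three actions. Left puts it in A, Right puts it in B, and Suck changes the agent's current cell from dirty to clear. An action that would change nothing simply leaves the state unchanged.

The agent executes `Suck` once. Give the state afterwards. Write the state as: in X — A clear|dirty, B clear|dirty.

in B — A clear, B clear

start: in B — A clear, B dirty
t=1 Suck ⇒ in B — A clear, B clear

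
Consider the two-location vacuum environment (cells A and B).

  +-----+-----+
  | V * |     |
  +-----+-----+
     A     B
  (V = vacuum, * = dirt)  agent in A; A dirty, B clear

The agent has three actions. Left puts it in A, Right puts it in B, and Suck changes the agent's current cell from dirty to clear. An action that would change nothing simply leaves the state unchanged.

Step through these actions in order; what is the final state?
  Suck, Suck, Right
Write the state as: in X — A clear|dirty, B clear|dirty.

in B — A clear, B clear

Suck (#1): in A — A clear, B clear
Suck (#2): in A — A clear, B clear
Right (#3): in B — A clear, B clear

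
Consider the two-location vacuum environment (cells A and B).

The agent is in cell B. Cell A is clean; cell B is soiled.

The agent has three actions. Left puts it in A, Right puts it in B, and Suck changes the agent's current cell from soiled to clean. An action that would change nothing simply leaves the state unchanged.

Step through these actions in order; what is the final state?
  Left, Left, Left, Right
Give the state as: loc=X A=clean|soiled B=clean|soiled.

loc=B A=clean B=soiled

1. Left → loc=A A=clean B=soiled
2. Left → loc=A A=clean B=soiled
3. Left → loc=A A=clean B=soiled
4. Right → loc=B A=clean B=soiled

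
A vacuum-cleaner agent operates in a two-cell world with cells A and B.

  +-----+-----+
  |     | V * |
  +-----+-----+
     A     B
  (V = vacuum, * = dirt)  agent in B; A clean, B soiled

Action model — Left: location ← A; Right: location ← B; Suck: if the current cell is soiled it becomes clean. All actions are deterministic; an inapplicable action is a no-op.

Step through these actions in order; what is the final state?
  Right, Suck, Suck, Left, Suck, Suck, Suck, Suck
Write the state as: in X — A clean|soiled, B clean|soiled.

in A — A clean, B clean

[1] after Right: in B — A clean, B soiled
[2] after Suck: in B — A clean, B clean
[3] after Suck: in B — A clean, B clean
[4] after Left: in A — A clean, B clean
[5] after Suck: in A — A clean, B clean
[6] after Suck: in A — A clean, B clean
[7] after Suck: in A — A clean, B clean
[8] after Suck: in A — A clean, B clean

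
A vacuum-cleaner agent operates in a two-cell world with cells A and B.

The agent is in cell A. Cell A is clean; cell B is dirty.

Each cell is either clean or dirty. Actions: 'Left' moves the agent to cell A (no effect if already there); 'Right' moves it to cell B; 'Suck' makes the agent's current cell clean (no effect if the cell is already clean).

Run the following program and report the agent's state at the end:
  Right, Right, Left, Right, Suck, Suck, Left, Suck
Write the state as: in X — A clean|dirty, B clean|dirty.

[1] after Right: in B — A clean, B dirty
[2] after Right: in B — A clean, B dirty
[3] after Left: in A — A clean, B dirty
[4] after Right: in B — A clean, B dirty
[5] after Suck: in B — A clean, B clean
[6] after Suck: in B — A clean, B clean
[7] after Left: in A — A clean, B clean
[8] after Suck: in A — A clean, B clean

in A — A clean, B clean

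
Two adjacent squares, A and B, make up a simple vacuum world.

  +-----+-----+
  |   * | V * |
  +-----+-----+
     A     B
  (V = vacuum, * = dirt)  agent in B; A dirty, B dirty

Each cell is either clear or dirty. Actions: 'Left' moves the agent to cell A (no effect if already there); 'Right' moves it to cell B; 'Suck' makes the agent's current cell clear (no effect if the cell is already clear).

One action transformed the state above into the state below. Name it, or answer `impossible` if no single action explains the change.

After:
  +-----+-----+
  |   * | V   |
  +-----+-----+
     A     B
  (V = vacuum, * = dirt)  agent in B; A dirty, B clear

try  Left: <A|dirty|dirty>
try Right: <B|dirty|dirty>
try  Suck: <B|dirty|clear>  ← match

Suck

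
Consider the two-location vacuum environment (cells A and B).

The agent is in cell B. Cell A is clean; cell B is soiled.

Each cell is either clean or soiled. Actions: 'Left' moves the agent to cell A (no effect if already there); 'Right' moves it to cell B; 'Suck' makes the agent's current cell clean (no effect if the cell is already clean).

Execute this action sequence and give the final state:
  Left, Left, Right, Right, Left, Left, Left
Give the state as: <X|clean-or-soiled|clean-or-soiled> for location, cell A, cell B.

<A|clean|soiled>

1) do Left; now <A|clean|soiled>
2) do Left; now <A|clean|soiled>
3) do Right; now <B|clean|soiled>
4) do Right; now <B|clean|soiled>
5) do Left; now <A|clean|soiled>
6) do Left; now <A|clean|soiled>
7) do Left; now <A|clean|soiled>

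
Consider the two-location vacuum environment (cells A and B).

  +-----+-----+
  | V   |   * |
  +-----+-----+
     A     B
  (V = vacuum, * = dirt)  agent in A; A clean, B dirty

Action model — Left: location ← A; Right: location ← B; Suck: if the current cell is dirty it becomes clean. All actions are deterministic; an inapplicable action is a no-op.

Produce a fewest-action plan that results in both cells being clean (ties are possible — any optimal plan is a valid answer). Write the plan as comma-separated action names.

Right, Suck

Right (#1): in B — A clean, B dirty
Suck (#2): in B — A clean, B clean
min 2: go B then Suck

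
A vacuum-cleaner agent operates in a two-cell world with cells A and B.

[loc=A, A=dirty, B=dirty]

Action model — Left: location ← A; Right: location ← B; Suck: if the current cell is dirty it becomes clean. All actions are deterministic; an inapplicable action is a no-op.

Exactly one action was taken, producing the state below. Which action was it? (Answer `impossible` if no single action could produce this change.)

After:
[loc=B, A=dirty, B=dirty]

try  Left: (A; A:dirty, B:dirty)
try Right: (B; A:dirty, B:dirty)  ← match
try  Suck: (A; A:clean, B:dirty)

Right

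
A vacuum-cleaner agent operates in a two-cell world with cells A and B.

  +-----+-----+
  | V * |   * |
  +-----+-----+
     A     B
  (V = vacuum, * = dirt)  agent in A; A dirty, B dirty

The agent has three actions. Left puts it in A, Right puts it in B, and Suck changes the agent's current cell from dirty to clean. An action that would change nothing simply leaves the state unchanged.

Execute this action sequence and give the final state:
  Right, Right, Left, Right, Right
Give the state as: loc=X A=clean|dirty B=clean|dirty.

loc=B A=dirty B=dirty

t=1 Right ⇒ loc=B A=dirty B=dirty
t=2 Right ⇒ loc=B A=dirty B=dirty
t=3 Left ⇒ loc=A A=dirty B=dirty
t=4 Right ⇒ loc=B A=dirty B=dirty
t=5 Right ⇒ loc=B A=dirty B=dirty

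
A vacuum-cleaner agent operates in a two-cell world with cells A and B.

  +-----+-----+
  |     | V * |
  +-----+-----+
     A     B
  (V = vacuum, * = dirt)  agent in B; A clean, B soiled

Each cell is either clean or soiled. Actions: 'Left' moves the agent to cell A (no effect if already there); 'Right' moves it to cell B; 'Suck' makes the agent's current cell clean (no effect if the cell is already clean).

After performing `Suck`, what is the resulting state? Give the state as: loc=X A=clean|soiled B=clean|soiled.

start: loc=B A=clean B=soiled
[1] after Suck: loc=B A=clean B=clean

loc=B A=clean B=clean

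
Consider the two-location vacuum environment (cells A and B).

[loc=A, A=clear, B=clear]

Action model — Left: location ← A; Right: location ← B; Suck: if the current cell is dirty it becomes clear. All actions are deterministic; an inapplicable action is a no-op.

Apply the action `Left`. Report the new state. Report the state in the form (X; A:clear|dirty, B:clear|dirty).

(A; A:clear, B:clear)

start: (A; A:clear, B:clear)
1) do Left; now (A; A:clear, B:clear)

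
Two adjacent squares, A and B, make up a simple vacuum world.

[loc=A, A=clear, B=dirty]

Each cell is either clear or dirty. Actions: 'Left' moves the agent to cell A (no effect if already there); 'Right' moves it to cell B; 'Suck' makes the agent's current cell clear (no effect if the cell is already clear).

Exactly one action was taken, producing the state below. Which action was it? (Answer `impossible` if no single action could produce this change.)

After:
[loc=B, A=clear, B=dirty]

Right

try  Left: in A — A clear, B dirty
try Right: in B — A clear, B dirty  ← match
try  Suck: in A — A clear, B dirty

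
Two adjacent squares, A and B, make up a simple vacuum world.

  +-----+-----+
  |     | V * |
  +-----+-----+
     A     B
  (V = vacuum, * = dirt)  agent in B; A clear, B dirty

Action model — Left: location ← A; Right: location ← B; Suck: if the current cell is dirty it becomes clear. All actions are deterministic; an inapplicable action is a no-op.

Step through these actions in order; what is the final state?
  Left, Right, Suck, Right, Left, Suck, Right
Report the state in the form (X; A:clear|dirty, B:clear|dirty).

(B; A:clear, B:clear)

[1] after Left: (A; A:clear, B:dirty)
[2] after Right: (B; A:clear, B:dirty)
[3] after Suck: (B; A:clear, B:clear)
[4] after Right: (B; A:clear, B:clear)
[5] after Left: (A; A:clear, B:clear)
[6] after Suck: (A; A:clear, B:clear)
[7] after Right: (B; A:clear, B:clear)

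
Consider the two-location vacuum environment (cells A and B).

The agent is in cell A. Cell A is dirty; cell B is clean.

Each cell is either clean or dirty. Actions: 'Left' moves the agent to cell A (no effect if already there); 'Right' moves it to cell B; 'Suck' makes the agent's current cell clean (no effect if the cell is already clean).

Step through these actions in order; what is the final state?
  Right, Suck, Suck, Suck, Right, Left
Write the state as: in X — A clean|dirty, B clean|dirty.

1) do Right; now in B — A dirty, B clean
2) do Suck; now in B — A dirty, B clean
3) do Suck; now in B — A dirty, B clean
4) do Suck; now in B — A dirty, B clean
5) do Right; now in B — A dirty, B clean
6) do Left; now in A — A dirty, B clean

in A — A dirty, B clean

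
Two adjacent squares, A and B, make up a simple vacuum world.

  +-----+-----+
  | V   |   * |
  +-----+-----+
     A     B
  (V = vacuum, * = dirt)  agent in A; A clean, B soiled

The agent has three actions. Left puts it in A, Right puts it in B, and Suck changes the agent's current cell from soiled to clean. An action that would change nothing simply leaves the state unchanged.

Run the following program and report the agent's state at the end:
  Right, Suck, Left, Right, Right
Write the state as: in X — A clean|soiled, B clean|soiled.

in B — A clean, B clean

1) do Right; now in B — A clean, B soiled
2) do Suck; now in B — A clean, B clean
3) do Left; now in A — A clean, B clean
4) do Right; now in B — A clean, B clean
5) do Right; now in B — A clean, B clean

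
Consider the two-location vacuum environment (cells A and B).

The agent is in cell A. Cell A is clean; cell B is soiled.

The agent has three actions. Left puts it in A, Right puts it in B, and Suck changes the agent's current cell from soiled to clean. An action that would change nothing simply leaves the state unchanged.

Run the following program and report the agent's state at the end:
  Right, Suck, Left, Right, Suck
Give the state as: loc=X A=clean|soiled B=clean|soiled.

1) do Right; now loc=B A=clean B=soiled
2) do Suck; now loc=B A=clean B=clean
3) do Left; now loc=A A=clean B=clean
4) do Right; now loc=B A=clean B=clean
5) do Suck; now loc=B A=clean B=clean

loc=B A=clean B=clean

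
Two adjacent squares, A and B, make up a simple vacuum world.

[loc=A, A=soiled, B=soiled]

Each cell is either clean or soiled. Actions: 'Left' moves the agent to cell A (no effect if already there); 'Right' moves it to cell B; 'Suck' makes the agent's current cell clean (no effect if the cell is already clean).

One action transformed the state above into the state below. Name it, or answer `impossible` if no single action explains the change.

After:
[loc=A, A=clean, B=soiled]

Suck

try  Left: in A — A soiled, B soiled
try Right: in B — A soiled, B soiled
try  Suck: in A — A clean, B soiled  ← match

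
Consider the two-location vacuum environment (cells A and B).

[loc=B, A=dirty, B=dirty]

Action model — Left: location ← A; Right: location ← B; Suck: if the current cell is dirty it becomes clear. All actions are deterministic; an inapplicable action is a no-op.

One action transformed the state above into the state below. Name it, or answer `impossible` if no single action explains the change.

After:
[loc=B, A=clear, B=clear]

impossible

try  Left: <A|dirty|dirty>
try Right: <B|dirty|dirty>
try  Suck: <B|dirty|clear>
no single action produces the after-state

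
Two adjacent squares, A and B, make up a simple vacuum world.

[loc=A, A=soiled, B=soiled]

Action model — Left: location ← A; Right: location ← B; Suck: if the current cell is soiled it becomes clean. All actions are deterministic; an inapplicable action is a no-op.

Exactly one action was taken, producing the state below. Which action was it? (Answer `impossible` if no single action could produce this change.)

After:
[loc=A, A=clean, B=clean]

impossible

try  Left: loc=A A=soiled B=soiled
try Right: loc=B A=soiled B=soiled
try  Suck: loc=A A=clean B=soiled
no single action produces the after-state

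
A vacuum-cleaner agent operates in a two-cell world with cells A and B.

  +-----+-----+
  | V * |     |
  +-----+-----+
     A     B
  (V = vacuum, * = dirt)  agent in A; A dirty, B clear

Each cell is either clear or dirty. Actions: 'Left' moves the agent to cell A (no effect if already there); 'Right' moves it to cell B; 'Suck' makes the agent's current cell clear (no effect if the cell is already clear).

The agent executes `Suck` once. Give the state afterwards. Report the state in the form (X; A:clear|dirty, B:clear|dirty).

(A; A:clear, B:clear)

start: (A; A:dirty, B:clear)
t=1 Suck ⇒ (A; A:clear, B:clear)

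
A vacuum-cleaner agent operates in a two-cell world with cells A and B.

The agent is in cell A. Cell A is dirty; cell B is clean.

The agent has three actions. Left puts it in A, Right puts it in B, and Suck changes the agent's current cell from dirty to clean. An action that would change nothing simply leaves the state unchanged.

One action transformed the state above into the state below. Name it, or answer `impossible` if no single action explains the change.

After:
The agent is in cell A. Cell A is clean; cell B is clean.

try  Left: <A|dirty|clean>
try Right: <B|dirty|clean>
try  Suck: <A|clean|clean>  ← match

Suck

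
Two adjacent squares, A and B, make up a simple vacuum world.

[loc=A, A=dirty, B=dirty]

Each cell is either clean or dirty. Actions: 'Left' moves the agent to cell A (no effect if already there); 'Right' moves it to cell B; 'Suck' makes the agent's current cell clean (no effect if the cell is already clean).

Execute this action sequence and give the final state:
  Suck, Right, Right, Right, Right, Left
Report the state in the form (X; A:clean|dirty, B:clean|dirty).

t=1 Suck ⇒ (A; A:clean, B:dirty)
t=2 Right ⇒ (B; A:clean, B:dirty)
t=3 Right ⇒ (B; A:clean, B:dirty)
t=4 Right ⇒ (B; A:clean, B:dirty)
t=5 Right ⇒ (B; A:clean, B:dirty)
t=6 Left ⇒ (A; A:clean, B:dirty)

(A; A:clean, B:dirty)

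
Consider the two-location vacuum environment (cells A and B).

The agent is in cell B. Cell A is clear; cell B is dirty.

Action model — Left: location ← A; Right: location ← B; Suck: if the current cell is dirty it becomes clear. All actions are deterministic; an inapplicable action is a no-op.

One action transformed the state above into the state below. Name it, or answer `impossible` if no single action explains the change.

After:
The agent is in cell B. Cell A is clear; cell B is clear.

try  Left: in A — A clear, B dirty
try Right: in B — A clear, B dirty
try  Suck: in B — A clear, B clear  ← match

Suck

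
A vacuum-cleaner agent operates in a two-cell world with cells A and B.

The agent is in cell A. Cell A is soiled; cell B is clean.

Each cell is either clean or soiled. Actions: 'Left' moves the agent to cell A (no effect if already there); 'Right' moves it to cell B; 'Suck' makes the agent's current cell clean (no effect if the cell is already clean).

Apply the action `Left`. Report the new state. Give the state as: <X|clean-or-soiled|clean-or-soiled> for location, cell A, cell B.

<A|soiled|clean>

start: <A|soiled|clean>
1) do Left; now <A|soiled|clean>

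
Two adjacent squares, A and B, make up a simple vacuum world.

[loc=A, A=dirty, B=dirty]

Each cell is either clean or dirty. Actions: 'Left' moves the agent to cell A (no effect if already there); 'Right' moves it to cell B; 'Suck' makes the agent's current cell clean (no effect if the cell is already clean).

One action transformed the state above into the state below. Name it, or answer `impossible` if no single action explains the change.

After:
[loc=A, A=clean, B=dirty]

Suck

try  Left: <A|dirty|dirty>
try Right: <B|dirty|dirty>
try  Suck: <A|clean|dirty>  ← match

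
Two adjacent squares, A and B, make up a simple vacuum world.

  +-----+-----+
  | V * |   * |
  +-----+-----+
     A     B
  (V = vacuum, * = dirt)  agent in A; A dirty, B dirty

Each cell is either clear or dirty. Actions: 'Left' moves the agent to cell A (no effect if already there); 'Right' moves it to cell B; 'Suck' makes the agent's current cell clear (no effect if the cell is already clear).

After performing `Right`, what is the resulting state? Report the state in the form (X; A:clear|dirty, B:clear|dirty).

(B; A:dirty, B:dirty)

start: (A; A:dirty, B:dirty)
Right (#1): (B; A:dirty, B:dirty)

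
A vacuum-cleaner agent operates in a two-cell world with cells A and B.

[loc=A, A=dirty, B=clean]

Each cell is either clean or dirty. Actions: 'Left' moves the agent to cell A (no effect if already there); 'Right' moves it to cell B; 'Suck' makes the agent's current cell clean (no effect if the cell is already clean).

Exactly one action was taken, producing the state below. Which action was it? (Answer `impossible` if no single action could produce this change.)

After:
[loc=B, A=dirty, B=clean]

Right

try  Left: <A|dirty|clean>
try Right: <B|dirty|clean>  ← match
try  Suck: <A|clean|clean>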